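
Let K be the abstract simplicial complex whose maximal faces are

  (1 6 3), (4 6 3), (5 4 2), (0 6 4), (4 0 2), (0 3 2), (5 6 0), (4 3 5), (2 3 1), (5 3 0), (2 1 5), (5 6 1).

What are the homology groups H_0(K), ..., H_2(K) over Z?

Fix the vertex order 0 < 1 < 2 < 3 < 4 < 5 < 6 and write every simplex with vertices in increasing order. Then dim K = 2 and the simplices of K are:

  0-simplices (7): [0], [1], [2], [3], [4], [5], [6]
  1-simplices (18): [0,2], [0,3], [0,4], [0,5], [0,6], [1,2], [1,3], [1,5], [1,6], [2,3], [2,4], [2,5], [3,4], [3,5], [3,6], [4,5], [4,6], [5,6]
  2-simplices (12): [0,2,3], [0,2,4], [0,3,5], [0,4,6], [0,5,6], [1,2,3], [1,2,5], [1,3,6], [1,5,6], [2,4,5], [3,4,5], [3,4,6]

Hence C_0 ≅ Z^7, C_1 ≅ Z^18, C_2 ≅ Z^12.

The boundary map ∂_1: C_1 → C_0 maps an edge to its endpoints' difference, ∂[p,q] = q − p.
The 7×18 boundary matrix has rank 6 and Smith normal form diag(1,1,1,1,1,1).

∂_2: C_2 → C_1 sends each 2-simplex [p,q,r] to [q,r] − [p,r] + [p,q]. For instance
  ∂[1,5,6] = [5,6] − [1,6] + [1,5],
  ∂[2,4,5] = [4,5] − [2,5] + [2,4].
The 18×12 boundary matrix has rank 12 and Smith normal form diag(1,1,1,1,1,1,1,1,1,1,1,2).

From H_k ≅ ker(∂_k) / im(∂_{k+1}) we obtain:

  H_0: rank C_0 − rank ∂_1 = 7 − 6 = 1, and the invariant factors of ∂_1 are all 1, so H_0 ≅ Z.
  H_1: rank ker ∂_1 − rank ∂_2 = (18 − 6) − 12 = 0, and ∂_2 has invariant factor 2 > 1, so H_1 ≅ Z/2Z.
  H_2: rank ker ∂_2 − rank ∂_3 = (12 − 12) − 0 = 0, and there is no ∂_3, so H_2 ≅ 0.

(K is a triangulation of the real projective plane RP^2.)

H_0 = Z,  H_1 = Z/2Z,  H_2 = 0.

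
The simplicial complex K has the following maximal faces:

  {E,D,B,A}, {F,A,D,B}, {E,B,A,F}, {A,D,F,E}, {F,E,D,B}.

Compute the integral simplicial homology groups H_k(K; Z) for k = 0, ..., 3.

K has 5 vertices, 10 edges, 10 triangles, 5 3-simplices.
rank ∂_0 = 0, rank ∂_1 = 4 ⇒ b_0 = 5 − 0 − 4 = 1; all invariant factors of ∂_1 are 1 so no torsion. So H_0 = Z.
rank ∂_1 = 4, rank ∂_2 = 6 ⇒ b_1 = 10 − 4 − 6 = 0; all invariant factors of ∂_2 are 1 so no torsion. So H_1 = 0.
rank ∂_2 = 6, rank ∂_3 = 4 ⇒ b_2 = 10 − 6 − 4 = 0; all invariant factors of ∂_3 are 1 so no torsion. So H_2 = 0.
rank ∂_3 = 4, rank ∂_4 = 0 ⇒ b_3 = 5 − 4 − 0 = 1. So H_3 = Z.

H_0 ≅ Z,  H_1 = 0,  H_2 = 0,  H_3 ≅ Z.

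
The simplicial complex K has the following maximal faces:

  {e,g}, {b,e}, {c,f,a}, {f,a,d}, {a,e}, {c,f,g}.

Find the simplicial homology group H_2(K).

H_2 ≅ 0.

Fix the vertex order a < b < c < d < e < f < g and write every simplex with vertices in increasing order. Then dim K = 2 and the simplices of K are:

  0-simplices (7): a, b, c, d, e, f, g
  1-simplices (10): ac, ad, ae, af, be, cf, cg, df, eg, fg
  2-simplices (3): acf, adf, cfg

Hence C_0 ≅ Z^7, C_1 ≅ Z^10, C_2 ≅ Z^3.

Boundary ∂_1: C_1 → C_0 maps an edge to its endpoints' difference, ∂[p,q] = q − p. For instance
  ∂ac = c − a.
The resulting 7×10 matrix has rank 6, and its Smith normal form has invariant factors (1,1,1,1,1,1).

The boundary map ∂_2: C_2 → C_1 acts by ∂[p,q,r] = [q,r] − [p,r] + [p,q]. For instance
  ∂adf = df − af + ad,
  ∂acf = cf − af + ac.
As a 10×3 matrix over Z this has rank 3, with invariant factors (1,1,1).

Reading off H_k = ker ∂_k / im ∂_{k+1}:

  H_2: rank ker ∂_2 − rank ∂_3 = (3 − 3) − 0 = 0, and there is no ∂_3, so H_2 ≅ 0.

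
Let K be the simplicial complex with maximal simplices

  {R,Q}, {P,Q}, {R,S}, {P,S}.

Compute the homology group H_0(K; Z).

H_0 = Z.

Take the total order P < Q < R < S on the vertex set. Then K (dimension 1) consists of the simplices:

  0-simplices (4): P, Q, R, S
  1-simplices (4): PQ, PS, QR, RS

giving chain groups C_0 ≅ Z^4, C_1 ≅ Z^4.

The boundary map ∂_1: C_1 → C_0 maps an edge to its endpoints' difference, ∂[p,q] = q − p. For instance
  ∂RS = S − R.
The 4×4 boundary matrix has rank 3 and Smith normal form diag(1,1,1).

Computing H_k = (kernel of ∂_k) / (image of ∂_{k+1}):

  H_0: rank C_0 − rank ∂_1 = 4 − 3 = 1, and the invariant factors of ∂_1 are all 1, so H_0 = Z.

(K is a triangulation of the circle S^1.)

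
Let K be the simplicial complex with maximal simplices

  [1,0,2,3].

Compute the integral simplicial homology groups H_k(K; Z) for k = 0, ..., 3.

Order the vertices as 0 < 1 < 2 < 3. Listing each simplex with vertices in this order, K has dimension 3 with simplices:

  0-simplices (4): [0], [1], [2], [3]
  1-simplices (6): [0,1], [0,2], [0,3], [1,2], [1,3], [2,3]
  2-simplices (4): [0,1,2], [0,1,3], [0,2,3], [1,2,3]
  3-simplices (1): [0,1,2,3]

giving chain groups C_0 ≅ Z^4, C_1 ≅ Z^6, C_2 ≅ Z^4, C_3 ≅ Z^1.

Boundary ∂_1: C_1 → C_0 is given by ∂[p,q] = [q] − [p]. For instance
  ∂[1,2] = [2] − [1].
As a 4×6 matrix over Z this has rank 3, with invariant factors (1,1,1).

Boundary ∂_2: C_2 → C_1 sends each 2-simplex [p,q,r] to [q,r] − [p,r] + [p,q]. For instance
  ∂[0,1,3] = [1,3] − [0,3] + [0,1],
  ∂[0,1,2] = [1,2] − [0,2] + [0,1].
This gives a 6×4 integer matrix of rank 3; reducing to Smith normal form yields diagonal entries (1,1,1).

∂_3: C_3 → C_2 sends each 3-simplex σ to the alternating sum Σ_i (−1)^i (σ with its i-th vertex removed). For instance
  ∂[0,1,2,3] = [1,2,3] − [0,2,3] + [0,1,3] − [0,1,2].
This gives a 4×1 integer matrix of rank 1; reducing to Smith normal form yields diagonal entries (1).

Reading off H_k = ker ∂_k / im ∂_{k+1}:

  H_0: rank C_0 − rank ∂_1 = 4 − 3 = 1, and the invariant factors of ∂_1 are all 1, so H_0 ≅ Z.
  H_1: rank ker ∂_1 − rank ∂_2 = (6 − 3) − 3 = 0, and the invariant factors of ∂_2 are all 1, so H_1 ≅ 0.
  H_2: rank ker ∂_2 − rank ∂_3 = (4 − 3) − 1 = 0, and the invariant factors of ∂_3 are all 1, so H_2 ≅ 0.
  H_3: rank ker ∂_3 − rank ∂_4 = (1 − 1) − 0 = 0, and there is no ∂_4, so H_3 ≅ 0.

As a check, the Euler characteristic is 4 − 6 + 4 − 1 = 1, which agrees with 1 − 0 + 0 − 0 = 1.

H_0 ≅ Z,  H_1 = 0,  H_2 = 0,  H_3 = 0.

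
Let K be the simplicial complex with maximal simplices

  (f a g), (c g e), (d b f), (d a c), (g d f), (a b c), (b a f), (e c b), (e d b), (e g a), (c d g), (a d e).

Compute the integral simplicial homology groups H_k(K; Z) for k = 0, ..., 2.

Fix the vertex order a < b < c < d < e < f < g and write every simplex with vertices in increasing order. Then dim K = 2 and the simplices of K are:

  0-simplices (7): a, b, c, d, e, f, g
  1-simplices (18): ab, ac, ad, ae, af, ag, bc, bd, be, bf, cd, ce, cg, de, df, dg, eg, fg
  2-simplices (12): abc, abf, acd, ade, aeg, afg, bce, bde, bdf, cdg, ceg, dfg

so the chain groups are C_0 ≅ Z^7, C_1 ≅ Z^18, C_2 ≅ Z^12.

∂_1: C_1 → C_0 sends each edge [p,q] (with p < q) to q − p. For instance
  ∂bc = c − b.
The 7×18 boundary matrix has rank 6 and Smith normal form diag(1,1,1,1,1,1).

Boundary ∂_2: C_2 → C_1 maps a triangle to the signed sum of its edges. For instance
  ∂abf = bf − af + ab,
  ∂ceg = eg − cg + ce.
The 18×12 boundary matrix has rank 12 and Smith normal form diag(1,1,1,1,1,1,1,1,1,1,1,2).

Reading off H_k = ker ∂_k / im ∂_{k+1}:

  H_0: rank C_0 − rank ∂_1 = 7 − 6 = 1, and the invariant factors of ∂_1 are all 1, so H_0 = Z.
  H_1: rank ker ∂_1 − rank ∂_2 = (18 − 6) − 12 = 0, and ∂_2 has invariant factor 2 > 1, so H_1 = Z/2Z.
  H_2: rank ker ∂_2 − rank ∂_3 = (12 − 12) − 0 = 0, and there is no ∂_3, so H_2 = 0.

(K is a triangulation of the real projective plane RP^2.)

H_0 ≅ Z,  H_1 ≅ Z/2Z,  H_2 = 0.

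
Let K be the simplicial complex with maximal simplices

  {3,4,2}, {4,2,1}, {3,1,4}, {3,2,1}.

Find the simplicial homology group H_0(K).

H_0 = Z.

Order the vertices as 1 < 2 < 3 < 4. Listing each simplex with vertices in this order, K has dimension 2 with simplices:

  0-simplices (4): [1], [2], [3], [4]
  1-simplices (6): [1,2], [1,3], [1,4], [2,3], [2,4], [3,4]
  2-simplices (4): [1,2,3], [1,2,4], [1,3,4], [2,3,4]

Hence C_0 ≅ Z^4, C_1 ≅ Z^6, C_2 ≅ Z^4.

The boundary map ∂_1: C_1 → C_0 maps an edge to its endpoints' difference, ∂[p,q] = q − p. For instance
  ∂[1,2] = [2] − [1].
This gives a 4×6 integer matrix of rank 3; reducing to Smith normal form yields diagonal entries (1,1,1).

Boundary ∂_2: C_2 → C_1 sends each 2-simplex [p,q,r] to [q,r] − [p,r] + [p,q]. For instance
  ∂[2,3,4] = [3,4] − [2,4] + [2,3],
  ∂[1,2,3] = [2,3] − [1,3] + [1,2].
The resulting 6×4 matrix has rank 3, and its Smith normal form has invariant factors (1,1,1).

Now H_k = ker ∂_k / im ∂_{k+1}, so:

  H_0: rank C_0 − rank ∂_1 = 4 − 3 = 1, and the invariant factors of ∂_1 are all 1, so H_0 = Z.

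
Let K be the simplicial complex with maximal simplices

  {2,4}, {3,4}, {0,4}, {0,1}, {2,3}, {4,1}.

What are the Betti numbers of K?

b_0 = 1, b_1 = 2.

Fix the vertex order 0 < 1 < 2 < 3 < 4 and write every simplex with vertices in increasing order. Then dim K = 1 and the simplices of K are:

  0-simplices (5): [0], [1], [2], [3], [4]
  1-simplices (6): [0,1], [0,4], [1,4], [2,3], [2,4], [3,4]

Hence C_0 ≅ Z^5, C_1 ≅ Z^6.

∂_1: C_1 → C_0 maps an edge to its endpoints' difference, ∂[p,q] = q − p. For instance
  ∂[0,4] = [4] − [0].
This gives a 5×6 integer matrix of rank 4; reducing to Smith normal form yields diagonal entries (1,1,1,1).

Reading off H_k = ker ∂_k / im ∂_{k+1}:

  H_0: rank C_0 − rank ∂_1 = 5 − 4 = 1, and the invariant factors of ∂_1 are all 1, so H_0 ≅ Z.
  H_1: rank ker ∂_1 − rank ∂_2 = (6 − 4) − 0 = 2, and there is no ∂_2, so H_1 ≅ Z^2.

(K is a triangulation of a wedge of 2 circles.)

Hence the Betti numbers are b_0 = 1, b_1 = 2.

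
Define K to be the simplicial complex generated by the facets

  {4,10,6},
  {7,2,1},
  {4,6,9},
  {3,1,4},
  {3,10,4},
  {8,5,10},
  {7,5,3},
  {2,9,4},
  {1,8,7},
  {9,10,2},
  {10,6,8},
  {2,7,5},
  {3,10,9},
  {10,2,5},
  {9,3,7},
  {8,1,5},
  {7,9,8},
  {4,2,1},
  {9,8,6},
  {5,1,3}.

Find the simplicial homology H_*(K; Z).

Take the total order 1 < 2 < 3 < 4 < 5 < 6 < 7 < 8 < 9 < 10 on the vertex set. Then K (dimension 2) consists of the simplices:

  0-simplices (10): [1], [2], [3], [4], [5], [6], [7], [8], [9], [10]
  1-simplices (30): (30 of them)
  2-simplices (20): (20 of them)

giving chain groups C_0 ≅ Z^10, C_1 ≅ Z^30, C_2 ≅ Z^20.

∂_1: C_1 → C_0 sends each edge [p,q] (with p < q) to q − p.
As a 10×30 matrix over Z this has rank 9, with invariant factors (1,1,1,1,1,1,1,1,1).

Boundary ∂_2: C_2 → C_1 sends each 2-simplex [p,q,r] to [q,r] − [p,r] + [p,q]. For instance
  ∂[1,5,8] = [5,8] − [1,8] + [1,5],
  ∂[2,5,7] = [5,7] − [2,7] + [2,5].
The resulting 30×20 matrix has rank 20, and its Smith normal form has invariant factors (1,1,1,1,1,1,1,1,1,1,1,1,1,1,1,1,1,1,1,2).

Now H_k = ker ∂_k / im ∂_{k+1}, so:

  H_0: rank C_0 − rank ∂_1 = 10 − 9 = 1, and the invariant factors of ∂_1 are all 1, so H_0 = Z.
  H_1: rank ker ∂_1 − rank ∂_2 = (30 − 9) − 20 = 1, and ∂_2 has invariant factor 2 > 1, so H_1 = Z ⊕ Z/2Z.
  H_2: rank ker ∂_2 − rank ∂_3 = (20 − 20) − 0 = 0, and there is no ∂_3, so H_2 = 0.

As a check, the Euler characteristic is 10 − 30 + 20 = 0, which agrees with 1 − 1 + 0 = 0.
(K is a triangulation of the Klein bottle.)

H_0 ≅ Z,  H_1 ≅ Z ⊕ Z/2Z,  H_2 = 0.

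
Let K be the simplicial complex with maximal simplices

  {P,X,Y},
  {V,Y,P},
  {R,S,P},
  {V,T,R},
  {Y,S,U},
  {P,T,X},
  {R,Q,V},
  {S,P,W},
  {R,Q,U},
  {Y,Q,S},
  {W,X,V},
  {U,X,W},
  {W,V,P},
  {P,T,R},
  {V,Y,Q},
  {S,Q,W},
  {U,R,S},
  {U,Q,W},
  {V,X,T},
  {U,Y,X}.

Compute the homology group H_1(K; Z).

Order the vertices as P < Q < R < S < T < U < V < W < X < Y. Listing each simplex with vertices in this order, K has dimension 2 with simplices:

  0-simplices (10): P, Q, R, S, T, U, V, W, X, Y
  1-simplices (30): PR, PS, PT, PV, PW, PX, PY, QR, QS, QU, QV, QW, QY, RS, RT, RU, RV, SU, SW, SY, TV, TX, UW, UX, UY, VW, VX, VY, WX, XY
  2-simplices (20): PRS, PRT, PSW, PTX, PVW, PVY, PXY, QRU, QRV, QSW, QSY, QUW, QVY, RSU, RTV, SUY, TVX, UWX, UXY, VWX

Hence C_0 ≅ Z^10, C_1 ≅ Z^30, C_2 ≅ Z^20.

∂_1: C_1 → C_0 maps an edge to its endpoints' difference, ∂[p,q] = q − p. For instance
  ∂VX = X − V.
The resulting 10×30 matrix has rank 9, and its Smith normal form has invariant factors (1,1,1,1,1,1,1,1,1).

∂_2: C_2 → C_1 acts by ∂[p,q,r] = [q,r] − [p,r] + [p,q]. For instance
  ∂PVY = VY − PY + PV,
  ∂PTX = TX − PX + PT.
This gives a 30×20 integer matrix of rank 20; reducing to Smith normal form yields diagonal entries (1,1,1,1,1,1,1,1,1,1,1,1,1,1,1,1,1,1,1,2).

Now H_k = ker ∂_k / im ∂_{k+1}, so:

  H_1: rank ker ∂_1 − rank ∂_2 = (30 − 9) − 20 = 1, and ∂_2 has invariant factor 2 > 1, so H_1 = Z ⊕ Z/2.

(K is a triangulation of the Klein bottle.)

H_1 = Z ⊕ Z/2.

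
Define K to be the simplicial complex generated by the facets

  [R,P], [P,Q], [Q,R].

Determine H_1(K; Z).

H_1 ≅ Z.

Order the vertices as P < Q < R. Listing each simplex with vertices in this order, K has dimension 1 with simplices:

  0-simplices (3): P, Q, R
  1-simplices (3): PQ, PR, QR

so the chain groups are C_0 ≅ Z^3, C_1 ≅ Z^3.

∂_1: C_1 → C_0 is given by ∂[p,q] = [q] − [p]. For instance
  ∂QR = R − Q.
This gives a 3×3 integer matrix of rank 2; reducing to Smith normal form yields diagonal entries (1,1).

Now H_k = ker ∂_k / im ∂_{k+1}, so:

  H_1: rank ker ∂_1 − rank ∂_2 = (3 − 2) − 0 = 1, and there is no ∂_2, so H_1 = Z.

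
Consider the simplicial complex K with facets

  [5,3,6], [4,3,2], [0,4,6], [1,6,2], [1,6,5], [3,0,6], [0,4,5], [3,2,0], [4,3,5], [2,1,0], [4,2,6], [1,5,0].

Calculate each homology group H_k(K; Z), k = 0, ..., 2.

Order the vertices as 0 < 1 < 2 < 3 < 4 < 5 < 6. Listing each simplex with vertices in this order, K has dimension 2 with simplices:

  0-simplices (7): [0], [1], [2], [3], [4], [5], [6]
  1-simplices (18): [0,1], [0,2], [0,3], [0,4], [0,5], [0,6], [1,2], [1,5], [1,6], [2,3], [2,4], [2,6], [3,4], [3,5], [3,6], [4,5], [4,6], [5,6]
  2-simplices (12): [0,1,2], [0,1,5], [0,2,3], [0,3,6], [0,4,5], [0,4,6], [1,2,6], [1,5,6], [2,3,4], [2,4,6], [3,4,5], [3,5,6]

so the chain groups are C_0 ≅ Z^7, C_1 ≅ Z^18, C_2 ≅ Z^12.

∂_1: C_1 → C_0 maps an edge to its endpoints' difference, ∂[p,q] = q − p. For instance
  ∂[2,4] = [4] − [2].
As a 7×18 matrix over Z this has rank 6, with invariant factors (1,1,1,1,1,1).

Boundary ∂_2: C_2 → C_1 acts by ∂[p,q,r] = [q,r] − [p,r] + [p,q]. For instance
  ∂[0,2,3] = [2,3] − [0,3] + [0,2],
  ∂[3,4,5] = [4,5] − [3,5] + [3,4].
As a 18×12 matrix over Z this has rank 12, with invariant factors (1,1,1,1,1,1,1,1,1,1,1,2).

Reading off H_k = ker ∂_k / im ∂_{k+1}:

  H_0: rank C_0 − rank ∂_1 = 7 − 6 = 1, and the invariant factors of ∂_1 are all 1, so H_0 ≅ Z.
  H_1: rank ker ∂_1 − rank ∂_2 = (18 − 6) − 12 = 0, and ∂_2 has invariant factor 2 > 1, so H_1 ≅ Z_2.
  H_2: rank ker ∂_2 − rank ∂_3 = (12 − 12) − 0 = 0, and there is no ∂_3, so H_2 ≅ 0.

As a check, the Euler characteristic is 7 − 18 + 12 = 1, which agrees with 1 − 0 + 0 = 1.

H_0 = Z,  H_1 = Z_2,  H_2 = 0.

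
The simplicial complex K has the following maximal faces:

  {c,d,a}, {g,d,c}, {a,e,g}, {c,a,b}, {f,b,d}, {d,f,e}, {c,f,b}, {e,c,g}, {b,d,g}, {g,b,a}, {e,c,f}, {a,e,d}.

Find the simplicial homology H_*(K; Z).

K has 7 vertices, 18 edges, 12 triangles.
rank ∂_0 = 0, rank ∂_1 = 6 ⇒ b_0 = 7 − 0 − 6 = 1; all invariant factors of ∂_1 are 1 so no torsion. So H_0 ≅ Z.
rank ∂_1 = 6, rank ∂_2 = 12 ⇒ b_1 = 18 − 6 − 12 = 0; ∂_2 has invariant factor(s) [2] giving torsion. So H_1 ≅ Z/2.
rank ∂_2 = 12, rank ∂_3 = 0 ⇒ b_2 = 12 − 12 − 0 = 0. So H_2 ≅ 0.

H_0 ≅ Z,  H_1 ≅ Z/2,  H_2 = 0.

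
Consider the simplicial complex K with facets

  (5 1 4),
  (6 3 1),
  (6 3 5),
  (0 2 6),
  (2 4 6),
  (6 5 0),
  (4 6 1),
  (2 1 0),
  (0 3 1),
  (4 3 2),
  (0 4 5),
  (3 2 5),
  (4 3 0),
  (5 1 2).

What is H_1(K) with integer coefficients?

H_1 ≅ Z^2.

We work with the vertex ordering 0 < 1 < 2 < 3 < 4 < 5 < 6. The simplices of K, each written with vertices in increasing order, are:

  0-simplices (7): [0], [1], [2], [3], [4], [5], [6]
  1-simplices (21): [0,1], [0,2], [0,3], [0,4], [0,5], [0,6], [1,2], [1,3], [1,4], [1,5], [1,6], [2,3], [2,4], [2,5], [2,6], [3,4], [3,5], [3,6], [4,5], [4,6], [5,6]
  2-simplices (14): [0,1,2], [0,1,3], [0,2,6], [0,3,4], [0,4,5], [0,5,6], [1,2,5], [1,3,6], [1,4,5], [1,4,6], [2,3,4], [2,3,5], [2,4,6], [3,5,6]

giving chain groups C_0 ≅ Z^7, C_1 ≅ Z^21, C_2 ≅ Z^14.

∂_1: C_1 → C_0 maps an edge to its endpoints' difference, ∂[p,q] = q − p.
The resulting 7×21 matrix has rank 6, and its Smith normal form has invariant factors (1,1,1,1,1,1).

The boundary map ∂_2: C_2 → C_1 sends each 2-simplex [p,q,r] to [q,r] − [p,r] + [p,q]. For instance
  ∂[1,4,5] = [4,5] − [1,5] + [1,4],
  ∂[1,3,6] = [3,6] − [1,6] + [1,3].
The resulting 21×14 matrix has rank 13, and its Smith normal form has invariant factors (1,1,1,1,1,1,1,1,1,1,1,1,1).

Reading off H_k = ker ∂_k / im ∂_{k+1}:

  H_1: rank ker ∂_1 − rank ∂_2 = (21 − 6) − 13 = 2, and the invariant factors of ∂_2 are all 1, so H_1 = Z^2.

(K is a triangulation of the torus T^2.)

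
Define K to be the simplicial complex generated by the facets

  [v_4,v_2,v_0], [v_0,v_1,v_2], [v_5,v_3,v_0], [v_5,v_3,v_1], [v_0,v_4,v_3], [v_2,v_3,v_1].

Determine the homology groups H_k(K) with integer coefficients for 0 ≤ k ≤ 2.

H_0 ≅ Z,  H_1 ≅ Z,  H_2 = 0.

K has 6 vertices, 12 edges, 6 triangles.
rank ∂_0 = 0, rank ∂_1 = 5 ⇒ b_0 = 6 − 0 − 5 = 1; all invariant factors of ∂_1 are 1 so no torsion. So H_0 ≅ Z.
rank ∂_1 = 5, rank ∂_2 = 6 ⇒ b_1 = 12 − 5 − 6 = 1; all invariant factors of ∂_2 are 1 so no torsion. So H_1 ≅ Z.
rank ∂_2 = 6, rank ∂_3 = 0 ⇒ b_2 = 6 − 6 − 0 = 0. So H_2 ≅ 0.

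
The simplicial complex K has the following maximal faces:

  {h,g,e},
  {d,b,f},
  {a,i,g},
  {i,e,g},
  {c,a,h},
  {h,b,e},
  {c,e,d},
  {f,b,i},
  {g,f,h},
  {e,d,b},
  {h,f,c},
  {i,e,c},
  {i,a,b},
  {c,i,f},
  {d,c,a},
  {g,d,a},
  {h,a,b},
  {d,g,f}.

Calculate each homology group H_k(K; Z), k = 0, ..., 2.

Order the vertices as a < b < c < d < e < f < g < h < i. Listing each simplex with vertices in this order, K has dimension 2 with simplices:

  0-simplices (9): a, b, c, d, e, f, g, h, i
  1-simplices (27): ab, ac, ad, ag, ah, ai, bd, be, bf, bh, bi, cd, ce, cf, ch, ci, de, df, dg, eg, eh, ei, fg, fh, fi, gh, gi
  2-simplices (18): abh, abi, acd, ach, adg, agi, bde, bdf, beh, bfi, cde, cei, cfh, cfi, dfg, egh, egi, fgh

so the chain groups are C_0 ≅ Z^9, C_1 ≅ Z^27, C_2 ≅ Z^18.

∂_1: C_1 → C_0 sends each edge [p,q] (with p < q) to q − p. For instance
  ∂dg = g − d.
The 9×27 boundary matrix has rank 8 and Smith normal form diag(1,1,1,1,1,1,1,1).

Boundary ∂_2: C_2 → C_1 sends each 2-simplex [p,q,r] to [q,r] − [p,r] + [p,q]. For instance
  ∂bdf = df − bf + bd,
  ∂beh = eh − bh + be.
As a 27×18 matrix over Z this has rank 17, with invariant factors (1,1,1,1,1,1,1,1,1,1,1,1,1,1,1,1,1).

Reading off H_k = ker ∂_k / im ∂_{k+1}:

  H_0: rank C_0 − rank ∂_1 = 9 − 8 = 1, and the invariant factors of ∂_1 are all 1, so H_0 = Z.
  H_1: rank ker ∂_1 − rank ∂_2 = (27 − 8) − 17 = 2, and the invariant factors of ∂_2 are all 1, so H_1 = Z^2.
  H_2: rank ker ∂_2 − rank ∂_3 = (18 − 17) − 0 = 1, and there is no ∂_3, so H_2 = Z.

H_0 ≅ Z,  H_1 ≅ Z^2,  H_2 ≅ Z.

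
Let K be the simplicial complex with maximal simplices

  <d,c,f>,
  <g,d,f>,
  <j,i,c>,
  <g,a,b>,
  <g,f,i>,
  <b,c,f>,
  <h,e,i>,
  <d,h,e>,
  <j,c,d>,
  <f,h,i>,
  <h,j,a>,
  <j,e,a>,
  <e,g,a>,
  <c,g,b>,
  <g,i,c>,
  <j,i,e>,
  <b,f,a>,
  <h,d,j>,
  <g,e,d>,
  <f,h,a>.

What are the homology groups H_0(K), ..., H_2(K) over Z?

H_0 = Z,  H_1 = Z ⊕ Z_2,  H_2 = 0.

Fix the vertex order a < b < c < d < e < f < g < h < i < j and write every simplex with vertices in increasing order. Then dim K = 2 and the simplices of K are:

  0-simplices (10): a, b, c, d, e, f, g, h, i, j
  1-simplices (30): ab, ae, af, ag, ah, aj, bc, bf, bg, cd, cf, cg, ci, cj, de, df, dg, dh, dj, eg, eh, ei, ej, fg, fh, fi, gi, hi, hj, ij
  2-simplices (20): abf, abg, aeg, aej, afh, ahj, bcf, bcg, cdf, cdj, cgi, cij, deg, deh, dfg, dhj, ehi, eij, fgi, fhi

Hence C_0 ≅ Z^10, C_1 ≅ Z^30, C_2 ≅ Z^20.

The boundary map ∂_1: C_1 → C_0 is given by ∂[p,q] = [q] − [p]. For instance
  ∂cd = d − c.
As a 10×30 matrix over Z this has rank 9, with invariant factors (1,1,1,1,1,1,1,1,1).

Boundary ∂_2: C_2 → C_1 sends each 2-simplex [p,q,r] to [q,r] − [p,r] + [p,q]. For instance
  ∂eij = ij − ej + ei,
  ∂fgi = gi − fi + fg.
As a 30×20 matrix over Z this has rank 20, with invariant factors (1,1,1,1,1,1,1,1,1,1,1,1,1,1,1,1,1,1,1,2).

Computing H_k = (kernel of ∂_k) / (image of ∂_{k+1}):

  H_0: rank C_0 − rank ∂_1 = 10 − 9 = 1, and the invariant factors of ∂_1 are all 1, so H_0 ≅ Z.
  H_1: rank ker ∂_1 − rank ∂_2 = (30 − 9) − 20 = 1, and ∂_2 has invariant factor 2 > 1, so H_1 ≅ Z ⊕ Z_2.
  H_2: rank ker ∂_2 − rank ∂_3 = (20 − 20) − 0 = 0, and there is no ∂_3, so H_2 ≅ 0.

(K is a triangulation of the Klein bottle.)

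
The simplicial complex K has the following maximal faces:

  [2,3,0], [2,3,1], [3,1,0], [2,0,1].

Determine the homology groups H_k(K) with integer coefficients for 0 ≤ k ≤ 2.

Fix the vertex order 0 < 1 < 2 < 3 and write every simplex with vertices in increasing order. Then dim K = 2 and the simplices of K are:

  0-simplices (4): [0], [1], [2], [3]
  1-simplices (6): [0,1], [0,2], [0,3], [1,2], [1,3], [2,3]
  2-simplices (4): [0,1,2], [0,1,3], [0,2,3], [1,2,3]

so the chain groups are C_0 ≅ Z^4, C_1 ≅ Z^6, C_2 ≅ Z^4.

Boundary ∂_1: C_1 → C_0 sends each edge [p,q] (with p < q) to q − p. For instance
  ∂[0,1] = [1] − [0].
As a 4×6 matrix over Z this has rank 3, with invariant factors (1,1,1).

∂_2: C_2 → C_1 acts by ∂[p,q,r] = [q,r] − [p,r] + [p,q]. For instance
  ∂[1,2,3] = [2,3] − [1,3] + [1,2],
  ∂[0,1,3] = [1,3] − [0,3] + [0,1].
The resulting 6×4 matrix has rank 3, and its Smith normal form has invariant factors (1,1,1).

Computing H_k = (kernel of ∂_k) / (image of ∂_{k+1}):

  H_0: rank C_0 − rank ∂_1 = 4 − 3 = 1, and the invariant factors of ∂_1 are all 1, so H_0 ≅ Z.
  H_1: rank ker ∂_1 − rank ∂_2 = (6 − 3) − 3 = 0, and the invariant factors of ∂_2 are all 1, so H_1 ≅ 0.
  H_2: rank ker ∂_2 − rank ∂_3 = (4 − 3) − 0 = 1, and there is no ∂_3, so H_2 ≅ Z.

H_0 = Z,  H_1 = 0,  H_2 = Z.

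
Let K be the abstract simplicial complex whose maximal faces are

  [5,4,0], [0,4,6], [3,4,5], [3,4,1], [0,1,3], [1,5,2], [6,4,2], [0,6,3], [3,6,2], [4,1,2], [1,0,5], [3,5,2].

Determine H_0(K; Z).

Fix the vertex order 0 < 1 < 2 < 3 < 4 < 5 < 6 and write every simplex with vertices in increasing order. Then dim K = 2 and the simplices of K are:

  0-simplices (7): [0], [1], [2], [3], [4], [5], [6]
  1-simplices (18): [0,1], [0,3], [0,4], [0,5], [0,6], [1,2], [1,3], [1,4], [1,5], [2,3], [2,4], [2,5], [2,6], [3,4], [3,5], [3,6], [4,5], [4,6]
  2-simplices (12): [0,1,3], [0,1,5], [0,3,6], [0,4,5], [0,4,6], [1,2,4], [1,2,5], [1,3,4], [2,3,5], [2,3,6], [2,4,6], [3,4,5]

Hence C_0 ≅ Z^7, C_1 ≅ Z^18, C_2 ≅ Z^12.

∂_1: C_1 → C_0 sends each edge [p,q] (with p < q) to q − p.
The resulting 7×18 matrix has rank 6, and its Smith normal form has invariant factors (1,1,1,1,1,1).

The boundary map ∂_2: C_2 → C_1 maps a triangle to the signed sum of its edges. For instance
  ∂[1,3,4] = [3,4] − [1,4] + [1,3],
  ∂[0,1,3] = [1,3] − [0,3] + [0,1].
As a 18×12 matrix over Z this has rank 12, with invariant factors (1,1,1,1,1,1,1,1,1,1,1,2).

Computing H_k = (kernel of ∂_k) / (image of ∂_{k+1}):

  H_0: rank C_0 − rank ∂_1 = 7 − 6 = 1, and the invariant factors of ∂_1 are all 1, so H_0 = Z.

(K is a triangulation of the real projective plane RP^2.)

H_0 ≅ Z.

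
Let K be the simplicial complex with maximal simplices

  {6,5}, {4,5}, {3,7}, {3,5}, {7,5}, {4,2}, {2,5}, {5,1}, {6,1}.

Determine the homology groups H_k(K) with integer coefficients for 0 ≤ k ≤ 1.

Take the total order 1 < 2 < 3 < 4 < 5 < 6 < 7 on the vertex set. Then K (dimension 1) consists of the simplices:

  0-simplices (7): [1], [2], [3], [4], [5], [6], [7]
  1-simplices (9): [1,5], [1,6], [2,4], [2,5], [3,5], [3,7], [4,5], [5,6], [5,7]

Hence C_0 ≅ Z^7, C_1 ≅ Z^9.

∂_1: C_1 → C_0 is given by ∂[p,q] = [q] − [p].
The 7×9 boundary matrix has rank 6 and Smith normal form diag(1,1,1,1,1,1).

From H_k ≅ ker(∂_k) / im(∂_{k+1}) we obtain:

  H_0: rank C_0 − rank ∂_1 = 7 − 6 = 1, and the invariant factors of ∂_1 are all 1, so H_0 ≅ Z.
  H_1: rank ker ∂_1 − rank ∂_2 = (9 − 6) − 0 = 3, and there is no ∂_2, so H_1 ≅ Z^3.

As a check, the Euler characteristic is 7 − 9 = -2, which agrees with 1 − 3 = -2.

H_0 = Z,  H_1 = Z^3.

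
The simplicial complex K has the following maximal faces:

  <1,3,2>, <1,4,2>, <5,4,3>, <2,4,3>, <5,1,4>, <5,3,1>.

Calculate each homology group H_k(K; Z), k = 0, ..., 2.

H_0 ≅ Z,  H_1 = 0,  H_2 ≅ Z.

Fix the vertex order 1 < 2 < 3 < 4 < 5 and write every simplex with vertices in increasing order. Then dim K = 2 and the simplices of K are:

  0-simplices (5): [1], [2], [3], [4], [5]
  1-simplices (9): [1,2], [1,3], [1,4], [1,5], [2,3], [2,4], [3,4], [3,5], [4,5]
  2-simplices (6): [1,2,3], [1,2,4], [1,3,5], [1,4,5], [2,3,4], [3,4,5]

Hence C_0 ≅ Z^5, C_1 ≅ Z^9, C_2 ≅ Z^6.

Boundary ∂_1: C_1 → C_0 maps an edge to its endpoints' difference, ∂[p,q] = q − p.
As a 5×9 matrix over Z this has rank 4, with invariant factors (1,1,1,1).

The boundary map ∂_2: C_2 → C_1 sends each 2-simplex [p,q,r] to [q,r] − [p,r] + [p,q]. For instance
  ∂[2,3,4] = [3,4] − [2,4] + [2,3],
  ∂[1,3,5] = [3,5] − [1,5] + [1,3].
This gives a 9×6 integer matrix of rank 5; reducing to Smith normal form yields diagonal entries (1,1,1,1,1).

Computing H_k = (kernel of ∂_k) / (image of ∂_{k+1}):

  H_0: rank C_0 − rank ∂_1 = 5 − 4 = 1, and the invariant factors of ∂_1 are all 1, so H_0 = Z.
  H_1: rank ker ∂_1 − rank ∂_2 = (9 − 4) − 5 = 0, and the invariant factors of ∂_2 are all 1, so H_1 = 0.
  H_2: rank ker ∂_2 − rank ∂_3 = (6 − 5) − 0 = 1, and there is no ∂_3, so H_2 = Z.

As a check, the Euler characteristic is 5 − 9 + 6 = 2, which agrees with 1 − 0 + 1 = 2.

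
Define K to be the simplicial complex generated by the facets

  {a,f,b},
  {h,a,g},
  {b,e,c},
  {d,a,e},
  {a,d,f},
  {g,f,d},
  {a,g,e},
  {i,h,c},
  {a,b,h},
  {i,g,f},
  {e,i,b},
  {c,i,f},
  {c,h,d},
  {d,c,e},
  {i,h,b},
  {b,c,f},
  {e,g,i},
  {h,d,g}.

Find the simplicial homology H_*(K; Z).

H_0 ≅ Z,  H_1 ≅ Z ⊕ Z/2,  H_2 = 0.

Take the total order a < b < c < d < e < f < g < h < i on the vertex set. Then K (dimension 2) consists of the simplices:

  0-simplices (9): a, b, c, d, e, f, g, h, i
  1-simplices (27): ab, ad, ae, af, ag, ah, bc, be, bf, bh, bi, cd, ce, cf, ch, ci, de, df, dg, dh, eg, ei, fg, fi, gh, gi, hi
  2-simplices (18): abf, abh, ade, adf, aeg, agh, bce, bcf, bei, bhi, cde, cdh, cfi, chi, dfg, dgh, egi, fgi

giving chain groups C_0 ≅ Z^9, C_1 ≅ Z^27, C_2 ≅ Z^18.

The boundary map ∂_1: C_1 → C_0 is given by ∂[p,q] = [q] − [p]. For instance
  ∂ae = e − a.
The 9×27 boundary matrix has rank 8 and Smith normal form diag(1,1,1,1,1,1,1,1).

Boundary ∂_2: C_2 → C_1 acts by ∂[p,q,r] = [q,r] − [p,r] + [p,q]. For instance
  ∂cde = de − ce + cd,
  ∂dfg = fg − dg + df.
The resulting 27×18 matrix has rank 18, and its Smith normal form has invariant factors (1,1,1,1,1,1,1,1,1,1,1,1,1,1,1,1,1,2).

Computing H_k = (kernel of ∂_k) / (image of ∂_{k+1}):

  H_0: rank C_0 − rank ∂_1 = 9 − 8 = 1, and the invariant factors of ∂_1 are all 1, so H_0 ≅ Z.
  H_1: rank ker ∂_1 − rank ∂_2 = (27 − 8) − 18 = 1, and ∂_2 has invariant factor 2 > 1, so H_1 ≅ Z ⊕ Z/2.
  H_2: rank ker ∂_2 − rank ∂_3 = (18 − 18) − 0 = 0, and there is no ∂_3, so H_2 ≅ 0.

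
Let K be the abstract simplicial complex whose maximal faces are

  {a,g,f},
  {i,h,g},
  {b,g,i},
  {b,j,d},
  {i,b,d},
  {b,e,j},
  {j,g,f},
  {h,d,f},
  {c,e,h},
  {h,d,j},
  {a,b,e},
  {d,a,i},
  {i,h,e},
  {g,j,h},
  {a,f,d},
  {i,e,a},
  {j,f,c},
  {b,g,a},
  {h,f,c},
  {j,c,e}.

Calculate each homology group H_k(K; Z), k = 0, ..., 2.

H_0 ≅ Z,  H_1 ≅ Z ⊕ Z_2,  H_2 = 0.

Fix the vertex order a < b < c < d < e < f < g < h < i < j and write every simplex with vertices in increasing order. Then dim K = 2 and the simplices of K are:

  0-simplices (10): a, b, c, d, e, f, g, h, i, j
  1-simplices (30): ab, ad, ae, af, ag, ai, bd, be, bg, bi, bj, ce, cf, ch, cj, df, dh, di, dj, eh, ei, ej, fg, fh, fj, gh, gi, gj, hi, hj
  2-simplices (20): abe, abg, adf, adi, aei, afg, bdi, bdj, bej, bgi, ceh, cej, cfh, cfj, dfh, dhj, ehi, fgj, ghi, ghj

Hence C_0 ≅ Z^10, C_1 ≅ Z^30, C_2 ≅ Z^20.

∂_1: C_1 → C_0 sends each edge [p,q] (with p < q) to q − p.
This gives a 10×30 integer matrix of rank 9; reducing to Smith normal form yields diagonal entries (1,1,1,1,1,1,1,1,1).

The boundary map ∂_2: C_2 → C_1 maps a triangle to the signed sum of its edges. For instance
  ∂cej = ej − cj + ce,
  ∂ghi = hi − gi + gh.
The resulting 30×20 matrix has rank 20, and its Smith normal form has invariant factors (1,1,1,1,1,1,1,1,1,1,1,1,1,1,1,1,1,1,1,2).

Now H_k = ker ∂_k / im ∂_{k+1}, so:

  H_0: rank C_0 − rank ∂_1 = 10 − 9 = 1, and the invariant factors of ∂_1 are all 1, so H_0 = Z.
  H_1: rank ker ∂_1 − rank ∂_2 = (30 − 9) − 20 = 1, and ∂_2 has invariant factor 2 > 1, so H_1 = Z ⊕ Z_2.
  H_2: rank ker ∂_2 − rank ∂_3 = (20 − 20) − 0 = 0, and there is no ∂_3, so H_2 = 0.

As a check, the Euler characteristic is 10 − 30 + 20 = 0, which agrees with 1 − 1 + 0 = 0.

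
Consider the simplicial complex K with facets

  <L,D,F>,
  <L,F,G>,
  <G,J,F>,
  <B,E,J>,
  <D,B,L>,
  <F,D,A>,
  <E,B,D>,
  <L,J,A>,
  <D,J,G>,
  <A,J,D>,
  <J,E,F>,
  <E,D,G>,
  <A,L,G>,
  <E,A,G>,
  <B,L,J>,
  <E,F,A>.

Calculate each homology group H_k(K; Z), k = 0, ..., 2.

H_0 = Z,  H_1 = Z^2,  H_2 = Z.

Take the total order A < B < D < E < F < G < J < L on the vertex set. Then K (dimension 2) consists of the simplices:

  0-simplices (8): A, B, D, E, F, G, J, L
  1-simplices (24): AD, AE, AF, AG, AJ, AL, BD, BE, BJ, BL, DE, DF, DG, DJ, DL, EF, EG, EJ, FG, FJ, FL, GJ, GL, JL
  2-simplices (16): ADF, ADJ, AEF, AEG, AGL, AJL, BDE, BDL, BEJ, BJL, DEG, DFL, DGJ, EFJ, FGJ, FGL

Hence C_0 ≅ Z^8, C_1 ≅ Z^24, C_2 ≅ Z^16.

∂_1: C_1 → C_0 sends each edge [p,q] (with p < q) to q − p.
As a 8×24 matrix over Z this has rank 7, with invariant factors (1,1,1,1,1,1,1).

Boundary ∂_2: C_2 → C_1 acts by ∂[p,q,r] = [q,r] − [p,r] + [p,q]. For instance
  ∂BEJ = EJ − BJ + BE,
  ∂BDE = DE − BE + BD.
As a 24×16 matrix over Z this has rank 15, with invariant factors (1,1,1,1,1,1,1,1,1,1,1,1,1,1,1).

Reading off H_k = ker ∂_k / im ∂_{k+1}:

  H_0: rank C_0 − rank ∂_1 = 8 − 7 = 1, and the invariant factors of ∂_1 are all 1, so H_0 = Z.
  H_1: rank ker ∂_1 − rank ∂_2 = (24 − 7) − 15 = 2, and the invariant factors of ∂_2 are all 1, so H_1 = Z^2.
  H_2: rank ker ∂_2 − rank ∂_3 = (16 − 15) − 0 = 1, and there is no ∂_3, so H_2 = Z.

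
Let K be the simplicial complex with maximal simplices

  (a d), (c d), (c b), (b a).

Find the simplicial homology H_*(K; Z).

Order the vertices as a < b < c < d. Listing each simplex with vertices in this order, K has dimension 1 with simplices:

  0-simplices (4): a, b, c, d
  1-simplices (4): ab, ad, bc, cd

giving chain groups C_0 ≅ Z^4, C_1 ≅ Z^4.

The boundary map ∂_1: C_1 → C_0 sends each edge [p,q] (with p < q) to q − p. For instance
  ∂ad = d − a.
As a 4×4 matrix over Z this has rank 3, with invariant factors (1,1,1).

Reading off H_k = ker ∂_k / im ∂_{k+1}:

  H_0: rank C_0 − rank ∂_1 = 4 − 3 = 1, and the invariant factors of ∂_1 are all 1, so H_0 ≅ Z.
  H_1: rank ker ∂_1 − rank ∂_2 = (4 − 3) − 0 = 1, and there is no ∂_2, so H_1 ≅ Z.

H_0 ≅ Z,  H_1 ≅ Z.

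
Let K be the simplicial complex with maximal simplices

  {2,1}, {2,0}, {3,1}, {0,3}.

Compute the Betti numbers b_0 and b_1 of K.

We work with the vertex ordering 0 < 1 < 2 < 3. The simplices of K, each written with vertices in increasing order, are:

  0-simplices (4): [0], [1], [2], [3]
  1-simplices (4): [0,2], [0,3], [1,2], [1,3]

Hence C_0 ≅ Z^4, C_1 ≅ Z^4.

The boundary map ∂_1: C_1 → C_0 maps an edge to its endpoints' difference, ∂[p,q] = q − p. For instance
  ∂[0,2] = [2] − [0].
This gives a 4×4 integer matrix of rank 3; reducing to Smith normal form yields diagonal entries (1,1,1).

From H_k ≅ ker(∂_k) / im(∂_{k+1}) we obtain:

  H_0: rank C_0 − rank ∂_1 = 4 − 3 = 1, and the invariant factors of ∂_1 are all 1, so H_0 ≅ Z.
  H_1: rank ker ∂_1 − rank ∂_2 = (4 − 3) − 0 = 1, and there is no ∂_2, so H_1 ≅ Z.

(K is a triangulation of the circle S^1.)

Hence the Betti numbers are b_0 = 1, b_1 = 1.

b_0 = 1, b_1 = 1.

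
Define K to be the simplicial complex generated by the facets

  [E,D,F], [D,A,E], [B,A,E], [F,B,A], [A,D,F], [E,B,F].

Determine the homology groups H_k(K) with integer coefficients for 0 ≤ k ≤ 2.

K has 5 vertices, 9 edges, 6 triangles.
rank ∂_0 = 0, rank ∂_1 = 4 ⇒ b_0 = 5 − 0 − 4 = 1; all invariant factors of ∂_1 are 1 so no torsion. So H_0 = Z.
rank ∂_1 = 4, rank ∂_2 = 5 ⇒ b_1 = 9 − 4 − 5 = 0; all invariant factors of ∂_2 are 1 so no torsion. So H_1 = 0.
rank ∂_2 = 5, rank ∂_3 = 0 ⇒ b_2 = 6 − 5 − 0 = 1. So H_2 = Z.

H_0 ≅ Z,  H_1 = 0,  H_2 ≅ Z.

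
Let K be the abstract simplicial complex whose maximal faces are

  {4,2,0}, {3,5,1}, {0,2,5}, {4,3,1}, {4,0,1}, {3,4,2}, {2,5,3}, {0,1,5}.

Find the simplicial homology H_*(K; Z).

H_0 ≅ Z,  H_1 = 0,  H_2 ≅ Z.

Take the total order 0 < 1 < 2 < 3 < 4 < 5 on the vertex set. Then K (dimension 2) consists of the simplices:

  0-simplices (6): [0], [1], [2], [3], [4], [5]
  1-simplices (12): [0,1], [0,2], [0,4], [0,5], [1,3], [1,4], [1,5], [2,3], [2,4], [2,5], [3,4], [3,5]
  2-simplices (8): [0,1,4], [0,1,5], [0,2,4], [0,2,5], [1,3,4], [1,3,5], [2,3,4], [2,3,5]

so the chain groups are C_0 ≅ Z^6, C_1 ≅ Z^12, C_2 ≅ Z^8.

The boundary map ∂_1: C_1 → C_0 maps an edge to its endpoints' difference, ∂[p,q] = q − p. For instance
  ∂[1,5] = [5] − [1].
This gives a 6×12 integer matrix of rank 5; reducing to Smith normal form yields diagonal entries (1,1,1,1,1).

Boundary ∂_2: C_2 → C_1 maps a triangle to the signed sum of its edges. For instance
  ∂[0,1,4] = [1,4] − [0,4] + [0,1],
  ∂[0,2,5] = [2,5] − [0,5] + [0,2].
This gives a 12×8 integer matrix of rank 7; reducing to Smith normal form yields diagonal entries (1,1,1,1,1,1,1).

Reading off H_k = ker ∂_k / im ∂_{k+1}:

  H_0: rank C_0 − rank ∂_1 = 6 − 5 = 1, and the invariant factors of ∂_1 are all 1, so H_0 ≅ Z.
  H_1: rank ker ∂_1 − rank ∂_2 = (12 − 5) − 7 = 0, and the invariant factors of ∂_2 are all 1, so H_1 ≅ 0.
  H_2: rank ker ∂_2 − rank ∂_3 = (8 − 7) − 0 = 1, and there is no ∂_3, so H_2 ≅ Z.

As a check, the Euler characteristic is 6 − 12 + 8 = 2, which agrees with 1 − 0 + 1 = 2.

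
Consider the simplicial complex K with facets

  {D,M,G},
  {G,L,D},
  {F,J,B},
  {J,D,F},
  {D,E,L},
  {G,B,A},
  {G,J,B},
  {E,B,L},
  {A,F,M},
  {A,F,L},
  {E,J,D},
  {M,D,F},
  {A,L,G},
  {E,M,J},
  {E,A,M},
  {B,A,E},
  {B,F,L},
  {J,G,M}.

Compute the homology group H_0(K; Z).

We work with the vertex ordering A < B < D < E < F < G < J < L < M. The simplices of K, each written with vertices in increasing order, are:

  0-simplices (9): A, B, D, E, F, G, J, L, M
  1-simplices (27): AB, AE, AF, AG, AL, AM, BE, BF, BG, BJ, BL, DE, DF, DG, DJ, DL, DM, EJ, EL, EM, FJ, FL, FM, GJ, GL, GM, JM
  2-simplices (18): ABE, ABG, AEM, AFL, AFM, AGL, BEL, BFJ, BFL, BGJ, DEJ, DEL, DFJ, DFM, DGL, DGM, EJM, GJM

so the chain groups are C_0 ≅ Z^9, C_1 ≅ Z^27, C_2 ≅ Z^18.

Boundary ∂_1: C_1 → C_0 sends each edge [p,q] (with p < q) to q − p. For instance
  ∂EL = L − E.
As a 9×27 matrix over Z this has rank 8, with invariant factors (1,1,1,1,1,1,1,1).

Boundary ∂_2: C_2 → C_1 sends each 2-simplex [p,q,r] to [q,r] − [p,r] + [p,q]. For instance
  ∂AGL = GL − AL + AG,
  ∂DGM = GM − DM + DG.
The resulting 27×18 matrix has rank 18, and its Smith normal form has invariant factors (1,1,1,1,1,1,1,1,1,1,1,1,1,1,1,1,1,2).

Reading off H_k = ker ∂_k / im ∂_{k+1}:

  H_0: rank C_0 − rank ∂_1 = 9 − 8 = 1, and the invariant factors of ∂_1 are all 1, so H_0 ≅ Z.

(K is a triangulation of the Klein bottle.)

H_0 ≅ Z.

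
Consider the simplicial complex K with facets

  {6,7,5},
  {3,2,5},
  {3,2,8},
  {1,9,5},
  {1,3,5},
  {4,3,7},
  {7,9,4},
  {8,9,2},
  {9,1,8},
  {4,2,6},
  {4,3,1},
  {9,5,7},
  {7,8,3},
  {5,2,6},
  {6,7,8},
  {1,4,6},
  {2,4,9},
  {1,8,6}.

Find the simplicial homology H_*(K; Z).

H_0 = Z,  H_1 = Z^2,  H_2 = Z.

Fix the vertex order 1 < 2 < 3 < 4 < 5 < 6 < 7 < 8 < 9 and write every simplex with vertices in increasing order. Then dim K = 2 and the simplices of K are:

  0-simplices (9): [1], [2], [3], [4], [5], [6], [7], [8], [9]
  1-simplices (27): (27 of them)
  2-simplices (18): [1,3,4], [1,3,5], [1,4,6], [1,5,9], [1,6,8], [1,8,9], [2,3,5], [2,3,8], [2,4,6], [2,4,9], [2,5,6], [2,8,9], [3,4,7], [3,7,8], [4,7,9], [5,6,7], [5,7,9], [6,7,8]

Hence C_0 ≅ Z^9, C_1 ≅ Z^27, C_2 ≅ Z^18.

The boundary map ∂_1: C_1 → C_0 maps an edge to its endpoints' difference, ∂[p,q] = q − p. For instance
  ∂[4,9] = [9] − [4].
The resulting 9×27 matrix has rank 8, and its Smith normal form has invariant factors (1,1,1,1,1,1,1,1).

Boundary ∂_2: C_2 → C_1 maps a triangle to the signed sum of its edges. For instance
  ∂[2,3,5] = [3,5] − [2,5] + [2,3],
  ∂[4,7,9] = [7,9] − [4,9] + [4,7].
The resulting 27×18 matrix has rank 17, and its Smith normal form has invariant factors (1,1,1,1,1,1,1,1,1,1,1,1,1,1,1,1,1).

Computing H_k = (kernel of ∂_k) / (image of ∂_{k+1}):

  H_0: rank C_0 − rank ∂_1 = 9 − 8 = 1, and the invariant factors of ∂_1 are all 1, so H_0 = Z.
  H_1: rank ker ∂_1 − rank ∂_2 = (27 − 8) − 17 = 2, and the invariant factors of ∂_2 are all 1, so H_1 = Z^2.
  H_2: rank ker ∂_2 − rank ∂_3 = (18 − 17) − 0 = 1, and there is no ∂_3, so H_2 = Z.

As a check, the Euler characteristic is 9 − 27 + 18 = 0, which agrees with 1 − 2 + 1 = 0.
(K is a triangulation of the torus T^2.)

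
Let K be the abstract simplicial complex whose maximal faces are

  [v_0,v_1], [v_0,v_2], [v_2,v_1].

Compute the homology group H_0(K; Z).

Order the vertices as v_0 < v_1 < v_2. Listing each simplex with vertices in this order, K has dimension 1 with simplices:

  0-simplices (3): [v_0], [v_1], [v_2]
  1-simplices (3): [v_0,v_1], [v_0,v_2], [v_1,v_2]

Hence C_0 ≅ Z^3, C_1 ≅ Z^3.

Boundary ∂_1: C_1 → C_0 is given by ∂[p,q] = [q] − [p]. For instance
  ∂[v_1,v_2] = [v_2] − [v_1].
The 3×3 boundary matrix has rank 2 and Smith normal form diag(1,1).

From H_k ≅ ker(∂_k) / im(∂_{k+1}) we obtain:

  H_0: rank C_0 − rank ∂_1 = 3 − 2 = 1, and the invariant factors of ∂_1 are all 1, so H_0 = Z.

H_0 = Z.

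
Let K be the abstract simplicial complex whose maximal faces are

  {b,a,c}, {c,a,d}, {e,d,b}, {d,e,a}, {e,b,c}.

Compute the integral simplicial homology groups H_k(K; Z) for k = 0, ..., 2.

Order the vertices as a < b < c < d < e. Listing each simplex with vertices in this order, K has dimension 2 with simplices:

  0-simplices (5): a, b, c, d, e
  1-simplices (10): ab, ac, ad, ae, bc, bd, be, cd, ce, de
  2-simplices (5): abc, acd, ade, bce, bde

giving chain groups C_0 ≅ Z^5, C_1 ≅ Z^10, C_2 ≅ Z^5.

The boundary map ∂_1: C_1 → C_0 is given by ∂[p,q] = [q] − [p]. For instance
  ∂ac = c − a.
This gives a 5×10 integer matrix of rank 4; reducing to Smith normal form yields diagonal entries (1,1,1,1).

∂_2: C_2 → C_1 sends each 2-simplex [p,q,r] to [q,r] − [p,r] + [p,q]. For instance
  ∂abc = bc − ac + ab,
  ∂bde = de − be + bd.
This gives a 10×5 integer matrix of rank 5; reducing to Smith normal form yields diagonal entries (1,1,1,1,1).

Reading off H_k = ker ∂_k / im ∂_{k+1}:

  H_0: rank C_0 − rank ∂_1 = 5 − 4 = 1, and the invariant factors of ∂_1 are all 1, so H_0 = Z.
  H_1: rank ker ∂_1 − rank ∂_2 = (10 − 4) − 5 = 1, and the invariant factors of ∂_2 are all 1, so H_1 = Z.
  H_2: rank ker ∂_2 − rank ∂_3 = (5 − 5) − 0 = 0, and there is no ∂_3, so H_2 = 0.

As a check, the Euler characteristic is 5 − 10 + 5 = 0, which agrees with 1 − 1 + 0 = 0.

H_0 ≅ Z,  H_1 ≅ Z,  H_2 = 0.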